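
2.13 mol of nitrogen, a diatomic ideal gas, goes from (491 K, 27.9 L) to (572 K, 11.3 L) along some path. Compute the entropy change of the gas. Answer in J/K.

Entropy is a state function: ΔS = nC_V ln(T₂/T₁) + nR ln(V₂/V₁), with C_V = 5R/2 = 20.79 J mol⁻¹ K⁻¹ for a diatomic ideal gas.
ΔS = 2.13 × [20.79 × ln(572/491) + 8.314 × ln(11.3/27.9)] = -9.25 J/K.

ΔS = -9.25 J/K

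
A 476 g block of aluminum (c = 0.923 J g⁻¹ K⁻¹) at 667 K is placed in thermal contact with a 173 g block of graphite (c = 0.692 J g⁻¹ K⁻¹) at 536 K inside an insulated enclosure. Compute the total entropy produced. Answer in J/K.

ΔS_total = 2.16 J/K

Energy balance: T_f = (m₁c₁T₁ + m₂c₂T₂)/(m₁c₁ + m₂c₂) = 638.95 K.
ΔS₁ = m₁c₁ ln(T_f/T₁) = 439.348 × ln(638.95/667) = -18.877 J/K.
ΔS₂ = m₂c₂ ln(T_f/T₂) = 119.716 × ln(638.95/536) = 21.033 J/K.
ΔS_total = -18.877 + 21.033 = 2.16 J/K.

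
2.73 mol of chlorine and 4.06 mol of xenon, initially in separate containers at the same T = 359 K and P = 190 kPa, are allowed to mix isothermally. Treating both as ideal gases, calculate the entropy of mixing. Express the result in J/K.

ΔS_mix = 38 J/K

Mole fractions: x_A = 2.73/6.79 = 0.402, x_B = 0.598.
ΔS_mix = −R(n_A ln x_A + n_B ln x_B) = −8.314 × (2.73 ln 0.402 + 4.06 ln 0.598) = 38 J/K.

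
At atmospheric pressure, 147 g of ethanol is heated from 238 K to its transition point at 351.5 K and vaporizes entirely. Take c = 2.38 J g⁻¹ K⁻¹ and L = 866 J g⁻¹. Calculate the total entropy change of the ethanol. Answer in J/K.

Warming step: ΔS₁ = m c ln(T_tr/T_i) = 147 × 2.38 × ln(351.5/238) = 136.4 J/K.
Phase change: ΔS₂ = +mL/T_tr = 147 × 866 / 351.5 = 362.2 J/K.
ΔS_total = (136.4) + (362.2) = 499 J/K.

ΔS = 499 J/K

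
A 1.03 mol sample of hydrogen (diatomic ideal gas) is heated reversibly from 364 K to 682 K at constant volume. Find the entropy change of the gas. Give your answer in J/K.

At constant volume, ΔS = nC_V ln(T₂/T₁) with C_V = 5R/2 = 20.79 J mol⁻¹ K⁻¹.
ΔS = 1.03 × 20.79 × ln(682/364) = 13.4 J/K.

ΔS = 13.4 J/K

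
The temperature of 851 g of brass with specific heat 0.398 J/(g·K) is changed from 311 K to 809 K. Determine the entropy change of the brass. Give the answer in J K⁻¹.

ΔS = 324 J/K

ΔS = ∫dQ_rev/T = m c ln(T₂/T₁) = 851 × 0.398 × ln(809/311) = 324 J/K.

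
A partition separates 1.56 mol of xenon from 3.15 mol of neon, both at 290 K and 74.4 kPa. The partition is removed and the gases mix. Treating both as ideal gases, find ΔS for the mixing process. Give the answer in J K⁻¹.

Mole fractions: x_A = 1.56/4.71 = 0.331, x_B = 0.669.
ΔS_mix = −R(n_A ln x_A + n_B ln x_B) = −8.314 × (1.56 ln 0.331 + 3.15 ln 0.669) = 24.9 J/K.

ΔS_mix = 24.9 J/K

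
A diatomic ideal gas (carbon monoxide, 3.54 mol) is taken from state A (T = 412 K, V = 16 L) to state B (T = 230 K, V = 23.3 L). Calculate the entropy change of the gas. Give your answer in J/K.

ΔS = -31.8 J/K

Entropy is a state function: ΔS = nC_V ln(T₂/T₁) + nR ln(V₂/V₁), with C_V = 5R/2 = 20.79 J mol⁻¹ K⁻¹ for a diatomic ideal gas.
ΔS = 3.54 × [20.79 × ln(230/412) + 8.314 × ln(23.3/16)] = -31.8 J/K.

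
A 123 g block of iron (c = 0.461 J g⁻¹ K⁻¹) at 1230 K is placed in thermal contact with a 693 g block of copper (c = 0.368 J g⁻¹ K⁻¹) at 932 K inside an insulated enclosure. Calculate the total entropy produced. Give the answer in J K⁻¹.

Energy balance: T_f = (m₁c₁T₁ + m₂c₂T₂)/(m₁c₁ + m₂c₂) = 986.21 K.
ΔS₁ = m₁c₁ ln(T_f/T₁) = 56.703 × ln(986.21/1230) = -12.53 J/K.
ΔS₂ = m₂c₂ ln(T_f/T₂) = 255.024 × ln(986.21/932) = 14.42 J/K.
ΔS_total = -12.53 + 14.42 = 1.89 J/K.

ΔS_total = 1.89 J/K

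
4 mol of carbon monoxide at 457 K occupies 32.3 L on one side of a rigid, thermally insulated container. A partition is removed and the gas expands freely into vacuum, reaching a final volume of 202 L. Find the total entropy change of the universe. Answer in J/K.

No heat is exchanged and no work is done, so the ideal-gas temperature stays constant.
Entropy is a state function; using a reversible isothermal path, ΔS_gas = nR ln(V₂/V₁) = 4 × 8.314 × ln(202/32.3) = 61 J/K.
The insulated surroundings exchange no heat, so ΔS_surr = 0 and ΔS_universe = ΔS_gas.

ΔS_universe = 61 J/K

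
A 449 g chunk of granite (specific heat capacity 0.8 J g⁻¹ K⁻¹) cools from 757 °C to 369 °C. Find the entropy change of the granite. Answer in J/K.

In kelvin: T₁ = 1030.15 K, T₂ = 642.15 K. ΔS = ∫dQ_rev/T = m c ln(T₂/T₁) = 449 × 0.8 × ln(642.15/1030.15) = -170 J/K.

ΔS = -170 J/K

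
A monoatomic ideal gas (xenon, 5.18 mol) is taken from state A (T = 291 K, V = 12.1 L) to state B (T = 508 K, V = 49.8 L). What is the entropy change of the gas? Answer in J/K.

Entropy is a state function: ΔS = nC_V ln(T₂/T₁) + nR ln(V₂/V₁), with C_V = 3R/2 = 12.47 J mol⁻¹ K⁻¹ for a monoatomic ideal gas.
ΔS = 5.18 × [12.47 × ln(508/291) + 8.314 × ln(49.8/12.1)] = 96.9 J/K.

ΔS = 96.9 J/K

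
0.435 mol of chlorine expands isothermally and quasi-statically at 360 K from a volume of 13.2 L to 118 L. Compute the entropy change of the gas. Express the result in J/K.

ΔS_gas = 7.92 J/K

For an isothermal ideal gas ΔS_gas = nR ln(V₂/V₁) = 0.435 × 8.314 × ln(118/13.2) = 7.92 J/K.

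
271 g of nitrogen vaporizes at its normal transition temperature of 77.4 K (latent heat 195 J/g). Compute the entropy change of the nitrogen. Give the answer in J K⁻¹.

Heat absorbed by the substance: Q = mL = 271 × 195 = 52845 J.
At constant T, ΔS = Q_rev/T = 52845 / 77.4 = 683 J/K.

ΔS = 683 J/K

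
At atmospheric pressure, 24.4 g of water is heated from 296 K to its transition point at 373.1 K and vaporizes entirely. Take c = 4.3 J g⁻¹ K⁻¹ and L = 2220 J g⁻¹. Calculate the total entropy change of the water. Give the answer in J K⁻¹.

ΔS = 169 J/K

Warming step: ΔS₁ = m c ln(T_tr/T_i) = 24.4 × 4.3 × ln(373.1/296) = 24.29 J/K.
Phase change: ΔS₂ = +mL/T_tr = 24.4 × 2220 / 373.1 = 145.2 J/K.
ΔS_total = (24.29) + (145.2) = 169 J/K.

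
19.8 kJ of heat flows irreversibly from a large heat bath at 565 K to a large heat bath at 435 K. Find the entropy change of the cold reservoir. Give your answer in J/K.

The cold reservoir gains heat Q, so ΔS_cold = +Q/T_C = 19800/435 = 45.5 J/K.

ΔS_cold = 45.5 J/K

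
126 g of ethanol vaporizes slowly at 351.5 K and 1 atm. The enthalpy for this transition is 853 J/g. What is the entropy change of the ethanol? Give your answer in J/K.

ΔS = 306 J/K

Heat absorbed by the substance: Q = mL = 126 × 853 = 107478 J.
At constant T, ΔS = Q_rev/T = 107478 / 351.5 = 306 J/K.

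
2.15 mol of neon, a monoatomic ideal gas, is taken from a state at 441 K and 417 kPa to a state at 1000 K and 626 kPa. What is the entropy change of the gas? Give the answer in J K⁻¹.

ΔS = nC_p ln(T₂/T₁) − nR ln(P₂/P₁), with C_p = 5R/2 = 20.79 J mol⁻¹ K⁻¹ for a monoatomic ideal gas.
ΔS = 2.15 × [20.79 × ln(1000/441) − 8.314 × ln(626/417)] = 29.3 J/K.

ΔS = 29.3 J/K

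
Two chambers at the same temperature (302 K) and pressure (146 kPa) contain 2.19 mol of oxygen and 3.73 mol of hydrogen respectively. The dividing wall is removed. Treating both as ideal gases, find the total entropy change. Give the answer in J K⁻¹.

ΔS_mix = 32.4 J/K

Mole fractions: x_A = 2.19/5.92 = 0.37, x_B = 0.63.
ΔS_mix = −R(n_A ln x_A + n_B ln x_B) = −8.314 × (2.19 ln 0.37 + 3.73 ln 0.63) = 32.4 J/K.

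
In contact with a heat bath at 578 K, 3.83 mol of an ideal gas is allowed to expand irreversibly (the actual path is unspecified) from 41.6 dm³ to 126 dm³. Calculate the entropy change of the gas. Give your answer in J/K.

ΔS_gas = 35.3 J/K

Entropy is a state function, so ΔS_gas depends only on the end states.
For an isothermal ideal gas ΔS_gas = nR ln(V₂/V₁) = 3.83 × 8.314 × ln(126/41.6) = 35.3 J/K.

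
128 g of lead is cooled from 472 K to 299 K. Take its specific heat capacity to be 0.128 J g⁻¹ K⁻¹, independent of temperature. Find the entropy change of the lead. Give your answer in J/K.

ΔS = -7.48 J/K

ΔS = ∫dQ_rev/T = m c ln(T₂/T₁) = 128 × 0.128 × ln(299/472) = -7.48 J/K.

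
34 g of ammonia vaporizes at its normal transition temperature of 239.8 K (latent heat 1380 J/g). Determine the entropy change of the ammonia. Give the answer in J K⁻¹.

Heat absorbed by the substance: Q = mL = 34 × 1380 = 46920 J.
At constant T, ΔS = Q_rev/T = 46920 / 239.8 = 196 J/K.

ΔS = 196 J/K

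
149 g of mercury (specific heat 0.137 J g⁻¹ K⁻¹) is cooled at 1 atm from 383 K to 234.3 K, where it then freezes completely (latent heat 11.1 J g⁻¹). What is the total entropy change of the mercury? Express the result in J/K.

Cooling step: ΔS₁ = m c ln(T_tr/T_i) = 149 × 0.137 × ln(234.3/383) = -10.03 J/K.
Phase change: ΔS₂ = −mL/T_tr = −149 × 11.1 / 234.3 = -7.059 J/K.
ΔS_total = (-10.03) + (-7.059) = -17.1 J/K.

ΔS = -17.1 J/K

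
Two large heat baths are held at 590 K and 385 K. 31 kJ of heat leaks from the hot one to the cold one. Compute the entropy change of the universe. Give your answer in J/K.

ΔS_hot = −Q/T_H = −31000/590 = -52.54 J/K and ΔS_cold = +Q/T_C = 31000/385 = 80.52 J/K.
ΔS_total = -52.54 + 80.52 = 28 J/K, positive as the second law requires.

ΔS_total = 28 J/K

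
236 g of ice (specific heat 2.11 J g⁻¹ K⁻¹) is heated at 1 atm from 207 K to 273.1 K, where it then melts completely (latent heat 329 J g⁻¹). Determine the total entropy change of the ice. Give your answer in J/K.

ΔS = 422 J/K

Warming step: ΔS₁ = m c ln(T_tr/T_i) = 236 × 2.11 × ln(273.1/207) = 138 J/K.
Phase change: ΔS₂ = +mL/T_tr = 236 × 329 / 273.1 = 284.3 J/K.
ΔS_total = (138) + (284.3) = 422 J/K.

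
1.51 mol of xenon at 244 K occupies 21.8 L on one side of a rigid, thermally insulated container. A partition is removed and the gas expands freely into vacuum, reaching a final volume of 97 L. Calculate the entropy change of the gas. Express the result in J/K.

No heat is exchanged and no work is done, so the ideal-gas temperature stays constant.
Entropy is a state function; using a reversible isothermal path, ΔS_gas = nR ln(V₂/V₁) = 1.51 × 8.314 × ln(97/21.8) = 18.7 J/K.

ΔS_gas = 18.7 J/K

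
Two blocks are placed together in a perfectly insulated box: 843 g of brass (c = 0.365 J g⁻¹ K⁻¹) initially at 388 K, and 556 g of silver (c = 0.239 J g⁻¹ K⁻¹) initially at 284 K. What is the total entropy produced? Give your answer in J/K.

Energy balance: T_f = (m₁c₁T₁ + m₂c₂T₂)/(m₁c₁ + m₂c₂) = 356.63 K.
ΔS₁ = m₁c₁ ln(T_f/T₁) = 307.695 × ln(356.63/388) = -25.94 J/K.
ΔS₂ = m₂c₂ ln(T_f/T₂) = 132.884 × ln(356.63/284) = 30.26 J/K.
ΔS_total = -25.94 + 30.26 = 4.32 J/K.

ΔS_total = 4.32 J/K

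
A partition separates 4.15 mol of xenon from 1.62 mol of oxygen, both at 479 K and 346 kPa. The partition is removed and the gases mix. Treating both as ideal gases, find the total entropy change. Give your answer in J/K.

Mole fractions: x_A = 4.15/5.77 = 0.719, x_B = 0.281.
ΔS_mix = −R(n_A ln x_A + n_B ln x_B) = −8.314 × (4.15 ln 0.719 + 1.62 ln 0.281) = 28.5 J/K.

ΔS_mix = 28.5 J/K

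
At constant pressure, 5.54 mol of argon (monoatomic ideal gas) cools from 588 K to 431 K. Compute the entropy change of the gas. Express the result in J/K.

At constant pressure, ΔS = nC_p ln(T₂/T₁) with C_p = 5R/2 = 20.79 J mol⁻¹ K⁻¹.
ΔS = 5.54 × 20.79 × ln(431/588) = -35.8 J/K.

ΔS = -35.8 J/K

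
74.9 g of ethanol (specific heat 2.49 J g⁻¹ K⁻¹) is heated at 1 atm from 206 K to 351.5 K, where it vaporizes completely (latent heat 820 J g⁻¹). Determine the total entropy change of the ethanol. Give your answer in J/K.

Warming step: ΔS₁ = m c ln(T_tr/T_i) = 74.9 × 2.49 × ln(351.5/206) = 99.65 J/K.
Phase change: ΔS₂ = +mL/T_tr = 74.9 × 820 / 351.5 = 174.7 J/K.
ΔS_total = (99.65) + (174.7) = 274 J/K.

ΔS = 274 J/K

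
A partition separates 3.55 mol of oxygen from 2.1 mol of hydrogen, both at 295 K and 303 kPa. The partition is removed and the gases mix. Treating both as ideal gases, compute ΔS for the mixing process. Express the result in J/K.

Mole fractions: x_A = 3.55/5.65 = 0.628, x_B = 0.372.
ΔS_mix = −R(n_A ln x_A + n_B ln x_B) = −8.314 × (3.55 ln 0.628 + 2.1 ln 0.372) = 31 J/K.

ΔS_mix = 31 J/K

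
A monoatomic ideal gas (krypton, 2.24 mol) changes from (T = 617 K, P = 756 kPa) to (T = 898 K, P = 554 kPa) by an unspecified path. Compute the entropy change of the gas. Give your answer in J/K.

ΔS = nC_p ln(T₂/T₁) − nR ln(P₂/P₁), with C_p = 5R/2 = 20.79 J mol⁻¹ K⁻¹ for a monoatomic ideal gas.
ΔS = 2.24 × [20.79 × ln(898/617) − 8.314 × ln(554/756)] = 23.3 J/K.

ΔS = 23.3 J/K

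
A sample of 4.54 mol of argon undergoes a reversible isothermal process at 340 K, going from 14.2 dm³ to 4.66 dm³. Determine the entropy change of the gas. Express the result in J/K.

For an isothermal ideal gas ΔS_gas = nR ln(V₂/V₁) = 4.54 × 8.314 × ln(4.66/14.2) = -42.1 J/K.

ΔS_gas = -42.1 J/K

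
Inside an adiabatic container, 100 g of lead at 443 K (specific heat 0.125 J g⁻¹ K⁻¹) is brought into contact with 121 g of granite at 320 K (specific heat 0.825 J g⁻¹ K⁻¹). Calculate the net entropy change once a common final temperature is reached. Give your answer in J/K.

Energy balance: T_f = (m₁c₁T₁ + m₂c₂T₂)/(m₁c₁ + m₂c₂) = 333.69 K.
ΔS₁ = m₁c₁ ln(T_f/T₁) = 12.5 × ln(333.69/443) = -3.542 J/K.
ΔS₂ = m₂c₂ ln(T_f/T₂) = 99.825 × ln(333.69/320) = 4.181 J/K.
ΔS_total = -3.542 + 4.181 = 0.639 J/K.

ΔS_total = 0.639 J/K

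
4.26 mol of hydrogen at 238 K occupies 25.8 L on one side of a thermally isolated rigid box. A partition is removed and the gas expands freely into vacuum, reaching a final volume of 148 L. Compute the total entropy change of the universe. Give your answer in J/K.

No heat is exchanged and no work is done, so the ideal-gas temperature stays constant.
Entropy is a state function; using a reversible isothermal path, ΔS_gas = nR ln(V₂/V₁) = 4.26 × 8.314 × ln(148/25.8) = 61.9 J/K.
The insulated surroundings exchange no heat, so ΔS_surr = 0 and ΔS_universe = ΔS_gas.

ΔS_universe = 61.9 J/K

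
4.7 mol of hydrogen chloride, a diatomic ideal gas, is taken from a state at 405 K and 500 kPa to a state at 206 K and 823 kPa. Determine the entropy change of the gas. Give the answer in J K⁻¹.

ΔS = nC_p ln(T₂/T₁) − nR ln(P₂/P₁), with C_p = 7R/2 = 29.1 J mol⁻¹ K⁻¹ for a diatomic ideal gas.
ΔS = 4.7 × [29.1 × ln(206/405) − 8.314 × ln(823/500)] = -112 J/K.

ΔS = -112 J/K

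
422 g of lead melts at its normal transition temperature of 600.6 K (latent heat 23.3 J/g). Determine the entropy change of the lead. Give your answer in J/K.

ΔS = 16.4 J/K

Heat absorbed by the substance: Q = mL = 422 × 23.3 = 9832.6 J.
At constant T, ΔS = Q_rev/T = 9832.6 / 600.6 = 16.4 J/K.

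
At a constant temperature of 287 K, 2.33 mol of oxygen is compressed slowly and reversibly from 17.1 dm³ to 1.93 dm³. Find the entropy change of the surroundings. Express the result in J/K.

ΔS_surr = 42.3 J/K

For an isothermal ideal gas ΔS_gas = nR ln(V₂/V₁) = 2.33 × 8.314 × ln(1.93/17.1) = -42.3 J/K.
The process is reversible, so ΔS_surr = −ΔS_gas = 42.3 J/K and ΔS_universe = 0.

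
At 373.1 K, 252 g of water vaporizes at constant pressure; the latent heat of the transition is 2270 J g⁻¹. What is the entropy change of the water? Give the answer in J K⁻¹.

ΔS = 1530 J/K

Heat absorbed by the substance: Q = mL = 252 × 2270 = 572040 J.
At constant T, ΔS = Q_rev/T = 572040 / 373.1 = 1530 J/K.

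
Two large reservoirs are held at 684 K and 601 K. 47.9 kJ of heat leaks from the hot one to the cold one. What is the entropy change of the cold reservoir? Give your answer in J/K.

The cold reservoir gains heat Q, so ΔS_cold = +Q/T_C = 47900/601 = 79.7 J/K.

ΔS_cold = 79.7 J/K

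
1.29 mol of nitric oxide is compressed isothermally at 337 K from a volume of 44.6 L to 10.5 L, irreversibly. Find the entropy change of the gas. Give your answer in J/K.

ΔS_gas = -15.5 J/K

Entropy is a state function, so ΔS_gas depends only on the end states.
For an isothermal ideal gas ΔS_gas = nR ln(V₂/V₁) = 1.29 × 8.314 × ln(10.5/44.6) = -15.5 J/K.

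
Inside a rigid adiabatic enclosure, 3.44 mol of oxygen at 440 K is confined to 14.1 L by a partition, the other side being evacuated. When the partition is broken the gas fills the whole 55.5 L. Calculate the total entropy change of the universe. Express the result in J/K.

No heat is exchanged and no work is done, so the ideal-gas temperature stays constant.
Entropy is a state function; using a reversible isothermal path, ΔS_gas = nR ln(V₂/V₁) = 3.44 × 8.314 × ln(55.5/14.1) = 39.2 J/K.
The insulated surroundings exchange no heat, so ΔS_surr = 0 and ΔS_universe = ΔS_gas.

ΔS_universe = 39.2 J/K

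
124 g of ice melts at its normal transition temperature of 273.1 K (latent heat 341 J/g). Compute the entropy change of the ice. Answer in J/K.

ΔS = 155 J/K

Heat absorbed by the substance: Q = mL = 124 × 341 = 42284 J.
At constant T, ΔS = Q_rev/T = 42284 / 273.1 = 155 J/K.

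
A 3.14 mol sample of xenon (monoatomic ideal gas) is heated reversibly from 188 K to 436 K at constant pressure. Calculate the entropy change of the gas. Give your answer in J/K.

At constant pressure, ΔS = nC_p ln(T₂/T₁) with C_p = 5R/2 = 20.79 J mol⁻¹ K⁻¹.
ΔS = 3.14 × 20.79 × ln(436/188) = 54.9 J/K.

ΔS = 54.9 J/K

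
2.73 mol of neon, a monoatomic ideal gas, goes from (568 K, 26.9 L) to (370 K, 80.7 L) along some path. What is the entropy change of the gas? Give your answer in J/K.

ΔS = 10.3 J/K

Entropy is a state function: ΔS = nC_V ln(T₂/T₁) + nR ln(V₂/V₁), with C_V = 3R/2 = 12.47 J mol⁻¹ K⁻¹ for a monoatomic ideal gas.
ΔS = 2.73 × [12.47 × ln(370/568) + 8.314 × ln(80.7/26.9)] = 10.3 J/K.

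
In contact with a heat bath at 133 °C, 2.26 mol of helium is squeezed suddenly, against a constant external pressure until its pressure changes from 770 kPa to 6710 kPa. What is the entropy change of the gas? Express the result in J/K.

Entropy is a state function, so ΔS_gas depends only on the end states.
For an isothermal ideal gas ΔS_gas = nR ln(P₁/P₂) = 2.26 × 8.314 × ln(770/6710) = -40.7 J/K.

ΔS_gas = -40.7 J/K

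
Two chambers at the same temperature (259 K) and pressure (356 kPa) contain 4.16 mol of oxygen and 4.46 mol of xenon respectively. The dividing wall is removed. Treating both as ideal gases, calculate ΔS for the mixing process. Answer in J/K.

ΔS_mix = 49.6 J/K

Mole fractions: x_A = 4.16/8.62 = 0.483, x_B = 0.517.
ΔS_mix = −R(n_A ln x_A + n_B ln x_B) = −8.314 × (4.16 ln 0.483 + 4.46 ln 0.517) = 49.6 J/K.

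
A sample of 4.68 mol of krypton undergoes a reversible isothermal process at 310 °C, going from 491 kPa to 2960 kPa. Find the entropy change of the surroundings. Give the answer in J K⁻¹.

ΔS_surr = 69.9 J/K

For an isothermal ideal gas ΔS_gas = nR ln(P₁/P₂) = 4.68 × 8.314 × ln(491/2960) = -69.9 J/K.
The process is reversible, so ΔS_surr = −ΔS_gas = 69.9 J/K and ΔS_universe = 0.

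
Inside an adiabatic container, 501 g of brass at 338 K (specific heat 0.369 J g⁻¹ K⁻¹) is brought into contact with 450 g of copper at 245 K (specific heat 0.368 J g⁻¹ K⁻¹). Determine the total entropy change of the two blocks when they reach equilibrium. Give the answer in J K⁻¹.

Energy balance: T_f = (m₁c₁T₁ + m₂c₂T₂)/(m₁c₁ + m₂c₂) = 294.06 K.
ΔS₁ = m₁c₁ ln(T_f/T₁) = 184.869 × ln(294.06/338) = -25.747 J/K.
ΔS₂ = m₂c₂ ln(T_f/T₂) = 165.6 × ln(294.06/245) = 30.224 J/K.
ΔS_total = -25.747 + 30.224 = 4.48 J/K.

ΔS_total = 4.48 J/K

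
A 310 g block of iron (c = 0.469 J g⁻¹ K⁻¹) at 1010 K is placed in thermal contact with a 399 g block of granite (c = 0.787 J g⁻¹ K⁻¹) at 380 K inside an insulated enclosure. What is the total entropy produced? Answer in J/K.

ΔS_total = 51.6 J/K

Energy balance: T_f = (m₁c₁T₁ + m₂c₂T₂)/(m₁c₁ + m₂c₂) = 579.38 K.
ΔS₁ = m₁c₁ ln(T_f/T₁) = 145.39 × ln(579.38/1010) = -80.8 J/K.
ΔS₂ = m₂c₂ ln(T_f/T₂) = 314.013 × ln(579.38/380) = 132.4 J/K.
ΔS_total = -80.8 + 132.4 = 51.6 J/K.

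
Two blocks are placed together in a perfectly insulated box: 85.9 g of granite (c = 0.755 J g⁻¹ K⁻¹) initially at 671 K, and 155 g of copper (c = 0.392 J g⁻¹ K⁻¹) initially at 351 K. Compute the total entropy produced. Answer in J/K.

ΔS_total = 6.43 J/K

Energy balance: T_f = (m₁c₁T₁ + m₂c₂T₂)/(m₁c₁ + m₂c₂) = 516.22 K.
ΔS₁ = m₁c₁ ln(T_f/T₁) = 64.8545 × ln(516.22/671) = -17.01 J/K.
ΔS₂ = m₂c₂ ln(T_f/T₂) = 60.76 × ln(516.22/351) = 23.44 J/K.
ΔS_total = -17.01 + 23.44 = 6.43 J/K.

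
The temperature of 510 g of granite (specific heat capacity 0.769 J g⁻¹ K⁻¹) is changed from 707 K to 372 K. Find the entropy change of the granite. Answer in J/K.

ΔS = -252 J/K

ΔS = ∫dQ_rev/T = m c ln(T₂/T₁) = 510 × 0.769 × ln(372/707) = -252 J/K.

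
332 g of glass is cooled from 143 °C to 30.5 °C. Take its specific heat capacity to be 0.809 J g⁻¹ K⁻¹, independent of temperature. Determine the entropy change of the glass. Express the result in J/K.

In kelvin: T₁ = 416.15 K, T₂ = 303.65 K. ΔS = ∫dQ_rev/T = m c ln(T₂/T₁) = 332 × 0.809 × ln(303.65/416.15) = -84.7 J/K.

ΔS = -84.7 J/K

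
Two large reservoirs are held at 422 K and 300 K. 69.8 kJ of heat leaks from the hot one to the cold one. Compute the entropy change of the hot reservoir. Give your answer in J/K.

ΔS_hot = -165 J/K

The hot reservoir loses heat Q, so ΔS_hot = −Q/T_H = −69800/422 = -165 J/K.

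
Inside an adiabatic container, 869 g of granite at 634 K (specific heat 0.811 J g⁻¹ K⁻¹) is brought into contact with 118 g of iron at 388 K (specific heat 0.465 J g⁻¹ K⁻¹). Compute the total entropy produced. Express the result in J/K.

ΔS_total = 5.35 J/K

Energy balance: T_f = (m₁c₁T₁ + m₂c₂T₂)/(m₁c₁ + m₂c₂) = 616.23 K.
ΔS₁ = m₁c₁ ln(T_f/T₁) = 704.759 × ln(616.23/634) = -20.03 J/K.
ΔS₂ = m₂c₂ ln(T_f/T₂) = 54.87 × ln(616.23/388) = 25.38 J/K.
ΔS_total = -20.03 + 25.38 = 5.35 J/K.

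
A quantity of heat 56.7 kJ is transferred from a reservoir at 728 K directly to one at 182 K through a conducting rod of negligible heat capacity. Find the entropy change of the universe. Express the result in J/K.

ΔS_hot = −Q/T_H = −56700/728 = -77.88 J/K and ΔS_cold = +Q/T_C = 56700/182 = 311.5 J/K.
ΔS_total = -77.88 + 311.5 = 234 J/K, positive as the second law requires.

ΔS_total = 234 J/K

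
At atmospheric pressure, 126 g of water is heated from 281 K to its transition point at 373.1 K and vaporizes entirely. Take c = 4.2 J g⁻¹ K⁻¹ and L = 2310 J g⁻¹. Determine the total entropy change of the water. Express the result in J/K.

ΔS = 930 J/K

Warming step: ΔS₁ = m c ln(T_tr/T_i) = 126 × 4.2 × ln(373.1/281) = 150 J/K.
Phase change: ΔS₂ = +mL/T_tr = 126 × 2310 / 373.1 = 780.1 J/K.
ΔS_total = (150) + (780.1) = 930 J/K.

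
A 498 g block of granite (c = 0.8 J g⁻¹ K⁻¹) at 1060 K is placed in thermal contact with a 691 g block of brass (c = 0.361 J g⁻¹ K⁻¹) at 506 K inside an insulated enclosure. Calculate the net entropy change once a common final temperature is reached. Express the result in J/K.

Energy balance: T_f = (m₁c₁T₁ + m₂c₂T₂)/(m₁c₁ + m₂c₂) = 846.69 K.
ΔS₁ = m₁c₁ ln(T_f/T₁) = 398.4 × ln(846.69/1060) = -89.52 J/K.
ΔS₂ = m₂c₂ ln(T_f/T₂) = 249.451 × ln(846.69/506) = 128.4 J/K.
ΔS_total = -89.52 + 128.4 = 38.9 J/K.

ΔS_total = 38.9 J/K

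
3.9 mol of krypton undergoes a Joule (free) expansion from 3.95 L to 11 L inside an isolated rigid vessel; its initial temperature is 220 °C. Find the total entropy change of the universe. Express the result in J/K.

ΔS_universe = 33.2 J/K

No heat is exchanged and no work is done, so the ideal-gas temperature stays constant.
Entropy is a state function; using a reversible isothermal path, ΔS_gas = nR ln(V₂/V₁) = 3.9 × 8.314 × ln(11/3.95) = 33.2 J/K.
The insulated surroundings exchange no heat, so ΔS_surr = 0 and ΔS_universe = ΔS_gas.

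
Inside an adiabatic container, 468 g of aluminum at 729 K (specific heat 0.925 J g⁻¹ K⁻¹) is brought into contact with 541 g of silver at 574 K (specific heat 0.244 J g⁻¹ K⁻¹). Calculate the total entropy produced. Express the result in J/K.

Energy balance: T_f = (m₁c₁T₁ + m₂c₂T₂)/(m₁c₁ + m₂c₂) = 692.78 K.
ΔS₁ = m₁c₁ ln(T_f/T₁) = 432.9 × ln(692.78/729) = -22.06 J/K.
ΔS₂ = m₂c₂ ln(T_f/T₂) = 132.004 × ln(692.78/574) = 24.83 J/K.
ΔS_total = -22.06 + 24.83 = 2.77 J/K.

ΔS_total = 2.77 J/K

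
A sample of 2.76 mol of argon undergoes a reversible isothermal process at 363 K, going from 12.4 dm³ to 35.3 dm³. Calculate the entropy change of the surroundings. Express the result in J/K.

For an isothermal ideal gas ΔS_gas = nR ln(V₂/V₁) = 2.76 × 8.314 × ln(35.3/12.4) = 24 J/K.
The process is reversible, so ΔS_surr = −ΔS_gas = -24 J/K and ΔS_universe = 0.

ΔS_surr = -24 J/K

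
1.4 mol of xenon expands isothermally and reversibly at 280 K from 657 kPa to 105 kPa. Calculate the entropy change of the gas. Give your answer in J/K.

ΔS_gas = 21.3 J/K

For an isothermal ideal gas ΔS_gas = nR ln(P₁/P₂) = 1.4 × 8.314 × ln(657/105) = 21.3 J/K.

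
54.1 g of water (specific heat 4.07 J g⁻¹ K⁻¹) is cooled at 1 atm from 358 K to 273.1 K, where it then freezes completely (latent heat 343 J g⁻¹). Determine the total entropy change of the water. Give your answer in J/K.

Cooling step: ΔS₁ = m c ln(T_tr/T_i) = 54.1 × 4.07 × ln(273.1/358) = -59.6 J/K.
Phase change: ΔS₂ = −mL/T_tr = −54.1 × 343 / 273.1 = -67.95 J/K.
ΔS_total = (-59.6) + (-67.95) = -128 J/K.

ΔS = -128 J/K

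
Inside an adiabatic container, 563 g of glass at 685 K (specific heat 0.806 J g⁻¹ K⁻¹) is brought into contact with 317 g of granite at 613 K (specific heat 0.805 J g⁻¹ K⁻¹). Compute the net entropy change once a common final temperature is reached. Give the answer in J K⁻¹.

ΔS_total = 0.996 J/K

Energy balance: T_f = (m₁c₁T₁ + m₂c₂T₂)/(m₁c₁ + m₂c₂) = 659.08 K.
ΔS₁ = m₁c₁ ln(T_f/T₁) = 453.778 × ln(659.08/685) = -17.501 J/K.
ΔS₂ = m₂c₂ ln(T_f/T₂) = 255.185 × ln(659.08/613) = 18.497 J/K.
ΔS_total = -17.501 + 18.497 = 0.996 J/K.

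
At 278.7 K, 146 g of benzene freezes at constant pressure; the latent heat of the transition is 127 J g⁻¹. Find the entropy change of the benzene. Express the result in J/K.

Heat released by the substance: Q = −mL = −146 × 127 = −18542 J.
At constant T, ΔS = Q_rev/T = −18542 / 278.7 = -66.5 J/K.

ΔS = -66.5 J/K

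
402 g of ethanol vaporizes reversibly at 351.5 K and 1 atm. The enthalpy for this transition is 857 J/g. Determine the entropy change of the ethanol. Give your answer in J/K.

Heat absorbed by the substance: Q = mL = 402 × 857 = 344514 J.
At constant T, ΔS = Q_rev/T = 344514 / 351.5 = 980 J/K.

ΔS = 980 J/K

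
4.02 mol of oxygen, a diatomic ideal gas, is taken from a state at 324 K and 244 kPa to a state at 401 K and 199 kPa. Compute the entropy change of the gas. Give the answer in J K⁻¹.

ΔS = nC_p ln(T₂/T₁) − nR ln(P₂/P₁), with C_p = 7R/2 = 29.1 J mol⁻¹ K⁻¹ for a diatomic ideal gas.
ΔS = 4.02 × [29.1 × ln(401/324) − 8.314 × ln(199/244)] = 31.8 J/K.

ΔS = 31.8 J/K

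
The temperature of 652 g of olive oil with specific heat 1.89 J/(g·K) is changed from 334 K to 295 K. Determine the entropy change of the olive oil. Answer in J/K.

ΔS = ∫dQ_rev/T = m c ln(T₂/T₁) = 652 × 1.89 × ln(295/334) = -153 J/K.

ΔS = -153 J/K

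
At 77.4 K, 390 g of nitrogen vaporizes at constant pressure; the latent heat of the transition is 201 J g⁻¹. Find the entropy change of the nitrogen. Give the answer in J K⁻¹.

Heat absorbed by the substance: Q = mL = 390 × 201 = 78390 J.
At constant T, ΔS = Q_rev/T = 78390 / 77.4 = 1010 J/K.

ΔS = 1010 J/K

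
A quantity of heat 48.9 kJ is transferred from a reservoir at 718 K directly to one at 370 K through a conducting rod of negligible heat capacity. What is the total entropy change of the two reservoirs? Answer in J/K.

ΔS_total = 64.1 J/K

ΔS_hot = −Q/T_H = −48900/718 = -68.11 J/K and ΔS_cold = +Q/T_C = 48900/370 = 132.2 J/K.
ΔS_total = -68.11 + 132.2 = 64.1 J/K, positive as the second law requires.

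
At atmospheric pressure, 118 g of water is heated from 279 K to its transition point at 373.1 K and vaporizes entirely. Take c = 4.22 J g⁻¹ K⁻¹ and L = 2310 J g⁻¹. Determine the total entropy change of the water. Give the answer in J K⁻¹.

ΔS = 875 J/K

Warming step: ΔS₁ = m c ln(T_tr/T_i) = 118 × 4.22 × ln(373.1/279) = 144.7 J/K.
Phase change: ΔS₂ = +mL/T_tr = 118 × 2310 / 373.1 = 730.6 J/K.
ΔS_total = (144.7) + (730.6) = 875 J/K.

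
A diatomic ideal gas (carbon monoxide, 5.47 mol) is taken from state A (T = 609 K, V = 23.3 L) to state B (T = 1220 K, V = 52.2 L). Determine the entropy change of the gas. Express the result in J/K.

ΔS = 116 J/K

Entropy is a state function: ΔS = nC_V ln(T₂/T₁) + nR ln(V₂/V₁), with C_V = 5R/2 = 20.79 J mol⁻¹ K⁻¹ for a diatomic ideal gas.
ΔS = 5.47 × [20.79 × ln(1220/609) + 8.314 × ln(52.2/23.3)] = 116 J/K.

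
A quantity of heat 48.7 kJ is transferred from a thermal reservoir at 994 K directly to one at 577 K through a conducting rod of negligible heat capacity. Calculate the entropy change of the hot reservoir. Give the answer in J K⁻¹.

The hot reservoir loses heat Q, so ΔS_hot = −Q/T_H = −48700/994 = -49 J/K.

ΔS_hot = -49 J/K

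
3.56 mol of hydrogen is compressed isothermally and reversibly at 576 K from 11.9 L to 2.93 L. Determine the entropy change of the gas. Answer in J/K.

ΔS_gas = -41.5 J/K

For an isothermal ideal gas ΔS_gas = nR ln(V₂/V₁) = 3.56 × 8.314 × ln(2.93/11.9) = -41.5 J/K.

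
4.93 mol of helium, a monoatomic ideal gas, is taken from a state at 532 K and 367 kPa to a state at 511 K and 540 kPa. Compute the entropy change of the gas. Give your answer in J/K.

ΔS = -20 J/K

ΔS = nC_p ln(T₂/T₁) − nR ln(P₂/P₁), with C_p = 5R/2 = 20.79 J mol⁻¹ K⁻¹ for a monoatomic ideal gas.
ΔS = 4.93 × [20.79 × ln(511/532) − 8.314 × ln(540/367)] = -20 J/K.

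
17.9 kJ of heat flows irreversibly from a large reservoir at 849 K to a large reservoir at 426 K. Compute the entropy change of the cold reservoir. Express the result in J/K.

The cold reservoir gains heat Q, so ΔS_cold = +Q/T_C = 17900/426 = 42 J/K.

ΔS_cold = 42 J/K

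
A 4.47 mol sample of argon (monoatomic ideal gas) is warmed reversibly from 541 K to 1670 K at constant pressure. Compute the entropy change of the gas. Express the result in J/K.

ΔS = 105 J/K

At constant pressure, ΔS = nC_p ln(T₂/T₁) with C_p = 5R/2 = 20.79 J mol⁻¹ K⁻¹.
ΔS = 4.47 × 20.79 × ln(1670/541) = 105 J/K.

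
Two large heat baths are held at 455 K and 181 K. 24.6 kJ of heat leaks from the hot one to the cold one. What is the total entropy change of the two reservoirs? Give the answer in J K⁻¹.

ΔS_total = 81.8 J/K

ΔS_hot = −Q/T_H = −24600/455 = -54.07 J/K and ΔS_cold = +Q/T_C = 24600/181 = 135.9 J/K.
ΔS_total = -54.07 + 135.9 = 81.8 J/K, positive as the second law requires.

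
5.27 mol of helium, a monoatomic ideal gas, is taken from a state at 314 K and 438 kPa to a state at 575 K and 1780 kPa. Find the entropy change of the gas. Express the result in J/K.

ΔS = 4.83 J/K

ΔS = nC_p ln(T₂/T₁) − nR ln(P₂/P₁), with C_p = 5R/2 = 20.79 J mol⁻¹ K⁻¹ for a monoatomic ideal gas.
ΔS = 5.27 × [20.79 × ln(575/314) − 8.314 × ln(1780/438)] = 4.83 J/K.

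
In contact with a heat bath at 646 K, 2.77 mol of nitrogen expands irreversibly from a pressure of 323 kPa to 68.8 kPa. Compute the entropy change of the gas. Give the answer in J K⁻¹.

Entropy is a state function, so ΔS_gas depends only on the end states.
For an isothermal ideal gas ΔS_gas = nR ln(P₁/P₂) = 2.77 × 8.314 × ln(323/68.8) = 35.6 J/K.

ΔS_gas = 35.6 J/K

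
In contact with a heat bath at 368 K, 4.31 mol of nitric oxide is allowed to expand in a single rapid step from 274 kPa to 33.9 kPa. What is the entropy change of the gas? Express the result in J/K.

ΔS_gas = 74.9 J/K

Entropy is a state function, so ΔS_gas depends only on the end states.
For an isothermal ideal gas ΔS_gas = nR ln(P₁/P₂) = 4.31 × 8.314 × ln(274/33.9) = 74.9 J/K.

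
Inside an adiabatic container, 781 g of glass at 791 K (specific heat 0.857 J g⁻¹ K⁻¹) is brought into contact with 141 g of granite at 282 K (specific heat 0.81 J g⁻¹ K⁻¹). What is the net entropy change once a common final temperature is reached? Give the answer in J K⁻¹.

ΔS_total = 40.6 J/K

Energy balance: T_f = (m₁c₁T₁ + m₂c₂T₂)/(m₁c₁ + m₂c₂) = 716.81 K.
ΔS₁ = m₁c₁ ln(T_f/T₁) = 669.317 × ln(716.81/791) = -65.92 J/K.
ΔS₂ = m₂c₂ ln(T_f/T₂) = 114.21 × ln(716.81/282) = 106.5 J/K.
ΔS_total = -65.92 + 106.5 = 40.6 J/K.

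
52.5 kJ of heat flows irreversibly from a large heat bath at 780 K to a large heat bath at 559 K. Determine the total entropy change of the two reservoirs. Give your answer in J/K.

ΔS_total = 26.6 J/K

ΔS_hot = −Q/T_H = −52500/780 = -67.31 J/K and ΔS_cold = +Q/T_C = 52500/559 = 93.92 J/K.
ΔS_total = -67.31 + 93.92 = 26.6 J/K, positive as the second law requires.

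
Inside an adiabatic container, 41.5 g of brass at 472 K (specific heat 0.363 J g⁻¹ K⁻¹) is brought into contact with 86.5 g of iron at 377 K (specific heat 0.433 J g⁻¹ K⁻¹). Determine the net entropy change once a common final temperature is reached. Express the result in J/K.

ΔS_total = 0.28 J/K

Energy balance: T_f = (m₁c₁T₁ + m₂c₂T₂)/(m₁c₁ + m₂c₂) = 404.25 K.
ΔS₁ = m₁c₁ ln(T_f/T₁) = 15.0645 × ln(404.25/472) = -2.334 J/K.
ΔS₂ = m₂c₂ ln(T_f/T₂) = 37.4545 × ln(404.25/377) = 2.614 J/K.
ΔS_total = -2.334 + 2.614 = 0.28 J/K.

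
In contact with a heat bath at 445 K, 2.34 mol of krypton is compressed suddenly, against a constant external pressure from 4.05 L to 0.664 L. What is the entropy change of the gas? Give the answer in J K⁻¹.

Entropy is a state function, so ΔS_gas depends only on the end states.
For an isothermal ideal gas ΔS_gas = nR ln(V₂/V₁) = 2.34 × 8.314 × ln(0.664/4.05) = -35.2 J/K.

ΔS_gas = -35.2 J/K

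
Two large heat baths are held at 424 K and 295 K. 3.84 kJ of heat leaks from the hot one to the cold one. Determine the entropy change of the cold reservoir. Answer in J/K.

ΔS_cold = 13 J/K

The cold reservoir gains heat Q, so ΔS_cold = +Q/T_C = 3840/295 = 13 J/K.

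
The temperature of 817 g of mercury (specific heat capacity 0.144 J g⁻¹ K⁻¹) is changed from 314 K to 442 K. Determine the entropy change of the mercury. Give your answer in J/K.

ΔS = ∫dQ_rev/T = m c ln(T₂/T₁) = 817 × 0.144 × ln(442/314) = 40.2 J/K.

ΔS = 40.2 J/K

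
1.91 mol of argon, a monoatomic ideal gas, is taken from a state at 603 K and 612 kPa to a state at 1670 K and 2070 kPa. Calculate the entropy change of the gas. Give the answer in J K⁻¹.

ΔS = nC_p ln(T₂/T₁) − nR ln(P₂/P₁), with C_p = 5R/2 = 20.79 J mol⁻¹ K⁻¹ for a monoatomic ideal gas.
ΔS = 1.91 × [20.79 × ln(1670/603) − 8.314 × ln(2070/612)] = 21.1 J/K.

ΔS = 21.1 J/K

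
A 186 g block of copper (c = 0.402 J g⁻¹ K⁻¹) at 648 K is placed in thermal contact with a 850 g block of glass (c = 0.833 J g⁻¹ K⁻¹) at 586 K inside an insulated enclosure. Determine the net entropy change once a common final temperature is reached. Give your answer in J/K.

ΔS_total = 0.351 J/K

Energy balance: T_f = (m₁c₁T₁ + m₂c₂T₂)/(m₁c₁ + m₂c₂) = 591.92 K.
ΔS₁ = m₁c₁ ln(T_f/T₁) = 74.772 × ln(591.92/648) = -6.768 J/K.
ΔS₂ = m₂c₂ ln(T_f/T₂) = 708.05 × ln(591.92/586) = 7.119 J/K.
ΔS_total = -6.768 + 7.119 = 0.351 J/K.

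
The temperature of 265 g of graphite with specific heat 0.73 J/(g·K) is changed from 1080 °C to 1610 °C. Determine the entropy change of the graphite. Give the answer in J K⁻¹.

In kelvin: T₁ = 1353.15 K, T₂ = 1883.15 K. ΔS = ∫dQ_rev/T = m c ln(T₂/T₁) = 265 × 0.73 × ln(1883.15/1353.15) = 63.9 J/K.

ΔS = 63.9 J/K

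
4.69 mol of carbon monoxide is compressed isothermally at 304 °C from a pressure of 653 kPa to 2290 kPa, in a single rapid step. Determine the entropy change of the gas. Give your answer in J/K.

Entropy is a state function, so ΔS_gas depends only on the end states.
For an isothermal ideal gas ΔS_gas = nR ln(P₁/P₂) = 4.69 × 8.314 × ln(653/2290) = -48.9 J/K.

ΔS_gas = -48.9 J/K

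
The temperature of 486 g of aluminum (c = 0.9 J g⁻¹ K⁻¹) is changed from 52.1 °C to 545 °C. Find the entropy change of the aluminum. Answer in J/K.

In kelvin: T₁ = 325.25 K, T₂ = 818.15 K. ΔS = ∫dQ_rev/T = m c ln(T₂/T₁) = 486 × 0.9 × ln(818.15/325.25) = 403 J/K.

ΔS = 403 J/K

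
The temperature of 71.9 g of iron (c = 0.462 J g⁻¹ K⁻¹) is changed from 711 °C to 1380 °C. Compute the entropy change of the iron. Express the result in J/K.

In kelvin: T₁ = 984.15 K, T₂ = 1653.15 K. ΔS = ∫dQ_rev/T = m c ln(T₂/T₁) = 71.9 × 0.462 × ln(1653.15/984.15) = 17.2 J/K.

ΔS = 17.2 J/K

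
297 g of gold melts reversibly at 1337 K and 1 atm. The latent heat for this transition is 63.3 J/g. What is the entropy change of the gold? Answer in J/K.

Heat absorbed by the substance: Q = mL = 297 × 63.3 = 18800.1 J.
At constant T, ΔS = Q_rev/T = 18800.1 / 1337 = 14.1 J/K.

ΔS = 14.1 J/K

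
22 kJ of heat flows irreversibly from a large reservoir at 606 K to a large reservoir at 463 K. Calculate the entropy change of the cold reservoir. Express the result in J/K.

The cold reservoir gains heat Q, so ΔS_cold = +Q/T_C = 22000/463 = 47.5 J/K.

ΔS_cold = 47.5 J/K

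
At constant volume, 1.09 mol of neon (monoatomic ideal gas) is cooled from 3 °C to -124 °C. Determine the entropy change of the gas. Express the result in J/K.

In kelvin: T₁ = 276.15 K, T₂ = 149.15 K. At constant volume, ΔS = nC_V ln(T₂/T₁) with C_V = 3R/2 = 12.47 J mol⁻¹ K⁻¹.
ΔS = 1.09 × 12.47 × ln(149.15/276.15) = -8.37 J/K.

ΔS = -8.37 J/K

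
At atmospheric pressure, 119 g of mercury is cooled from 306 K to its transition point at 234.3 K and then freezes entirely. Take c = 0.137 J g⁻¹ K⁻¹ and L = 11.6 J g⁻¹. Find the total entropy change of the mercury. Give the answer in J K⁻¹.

ΔS = -10.2 J/K

Cooling step: ΔS₁ = m c ln(T_tr/T_i) = 119 × 0.137 × ln(234.3/306) = -4.353 J/K.
Phase change: ΔS₂ = −mL/T_tr = −119 × 11.6 / 234.3 = -5.892 J/K.
ΔS_total = (-4.353) + (-5.892) = -10.2 J/K.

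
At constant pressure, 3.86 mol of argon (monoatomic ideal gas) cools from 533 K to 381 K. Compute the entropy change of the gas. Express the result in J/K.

ΔS = -26.9 J/K

At constant pressure, ΔS = nC_p ln(T₂/T₁) with C_p = 5R/2 = 20.79 J mol⁻¹ K⁻¹.
ΔS = 3.86 × 20.79 × ln(381/533) = -26.9 J/K.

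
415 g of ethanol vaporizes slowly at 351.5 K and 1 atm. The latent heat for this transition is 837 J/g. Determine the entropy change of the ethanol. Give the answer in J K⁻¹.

Heat absorbed by the substance: Q = mL = 415 × 837 = 347355 J.
At constant T, ΔS = Q_rev/T = 347355 / 351.5 = 988 J/K.

ΔS = 988 J/K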